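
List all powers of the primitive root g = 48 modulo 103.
g^1, g^2, ..., g^{102} mod 103: {48, 38, 73, 2, 96, 76, 43, 4, 89, 49, 86, 8, 75, 98, 69, 16, 47, 93, 35, 32, 94, 83, 70, 64, 85, 63, 37, 25, 67, 23, 74, 50, 31, 46, 45, 100, 62, 92, 90, 97, 21, 81, 77, 91, 42, 59, 51, 79, 84, 15, 102, 55, 65, 30, 101, 7, 27, 60, 99, 14, 54, 17, 95, 28, 5, 34, 87, 56, 10, 68, 71, 9, 20, 33, 39, 18, 40, 66, 78, 36, 80, 29, 53, 72, 57, 58, 3, 41, 11, 13, 6, 82, 22, 26, 12, 61, 44, 52, 24, 19, 88, 1}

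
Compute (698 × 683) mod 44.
38

(698 × 683) = 476734
476734 mod 44 = 38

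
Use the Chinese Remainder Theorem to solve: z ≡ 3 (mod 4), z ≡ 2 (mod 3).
M = 4 × 3 = 12. M₁ = 3, y₁ ≡ 3 (mod 4). M₂ = 4, y₂ ≡ 1 (mod 3). z = 3×3×3 + 2×4×1 ≡ 11 (mod 12)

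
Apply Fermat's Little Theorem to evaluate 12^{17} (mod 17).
12

By Fermat's Little Theorem, a^(p-1) ≡ 1 (mod p) for prime p and gcd(a, p) = 1
Here p = 17, so 12^16 ≡ 1 (mod 17)
We can reduce the exponent: 17 mod 16 = 1
So 12^17 ≡ 12^1 (mod 17)
Computing: 12^1 mod 17 = 12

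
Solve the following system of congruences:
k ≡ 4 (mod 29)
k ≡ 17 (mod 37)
91

Using the Chinese Remainder Theorem:
M = product of moduli = 1073
For equation 1: M_1 = 37, 37 ≡ 8 (mod 29), inverse of 37 mod 29 is 11 (check: 8 × 11 = 88 ≡ 1 (mod 29))
For equation 2: M_2 = 29, 29 ≡ 29 (mod 37), inverse of 29 mod 37 is 23 (check: 29 × 23 = 667 ≡ 1 (mod 37))
Combine: k ≡ Σ r_i×M_i×(M_i⁻¹ mod m_i) = 4×37×11 + 17×29×23 = 1628 + 11339 = 12967
12967 mod 1073 = 91
k ≡ 91 (mod 1073)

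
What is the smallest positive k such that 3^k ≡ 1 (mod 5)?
Powers of 3 mod 5: 3^1≡3, 3^2≡4, 3^3≡2, 3^4≡1. Order = 4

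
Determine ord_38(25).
Powers of 25 mod 38: 25^1≡25, 25^2≡17, 25^3≡7, 25^4≡23, 25^5≡5, 25^6≡11, 25^7≡9, 25^8≡35, 25^9≡1. Order = 9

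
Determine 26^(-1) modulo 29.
26^(-1) ≡ 19 (mod 29). Verification: 26 × 19 = 494 ≡ 1 (mod 29)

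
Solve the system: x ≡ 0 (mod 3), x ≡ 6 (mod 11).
M = 3 × 11 = 33. M₁ = 11, y₁ ≡ 2 (mod 3). M₂ = 3, y₂ ≡ 4 (mod 11). x = 0×11×2 + 6×3×4 ≡ 6 (mod 33)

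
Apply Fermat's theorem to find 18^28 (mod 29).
By Fermat's Little Theorem, 18^{28} ≡ 1 (mod 29) since 29 is prime and gcd(18, 29) = 1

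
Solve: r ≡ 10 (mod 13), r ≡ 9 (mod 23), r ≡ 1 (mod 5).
M = 13 × 23 × 5 = 1495. M₁ = 115, y₁ ≡ 6 (mod 13). M₂ = 65, y₂ ≡ 17 (mod 23). M₃ = 299, y₃ ≡ 4 (mod 5). r = 10×115×6 + 9×65×17 + 1×299×4 ≡ 101 (mod 1495)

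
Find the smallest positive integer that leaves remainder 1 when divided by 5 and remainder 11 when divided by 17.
M = 5 × 17 = 85. M₁ = 17, y₁ ≡ 3 (mod 5). M₂ = 5, y₂ ≡ 7 (mod 17). t = 1×17×3 + 11×5×7 ≡ 11 (mod 85). The smallest positive such number is 11.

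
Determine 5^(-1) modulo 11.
5^(-1) ≡ 9 (mod 11). Verification: 5 × 9 = 45 ≡ 1 (mod 11)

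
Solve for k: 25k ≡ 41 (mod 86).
67

Since gcd(25, 86) = 1 divides 41, a solution exists.
Multiply both sides by the inverse of 25 mod 86:
  25^(-1) mod 86 = 31
  x ≡ 31 × 41 ≡ 1271 ≡ 67 (mod 86)
Verification: 25 × 67 = 1675 = 19 × 86 + 41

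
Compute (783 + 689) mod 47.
15

(783 + 689) = 1472
1472 mod 47 = 15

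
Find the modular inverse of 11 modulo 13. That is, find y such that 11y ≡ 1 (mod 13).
6

Using Extended Euclidean Algorithm:
gcd(11, 13) = 1
Bezout coefficients: 11 × 6 + 13 × -5 = 1
So 11 × 6 ≡ 1 (mod 13)
The inverse is 6 mod 13 = 6
Verification: 11 × 6 = 66 = 5 × 13 + 1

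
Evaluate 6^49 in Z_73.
Using repeated squaring. 49 = 32 + 16 + 1 (binary 110001). Repeated squaring mod 73: 6^1 ≡ 6; 6^2 ≡ 6² = 36 ≡ 36; 6^4 ≡ 36² = 1296 ≡ 55; 6^8 ≡ 55² = 3025 ≡ 32; 6^16 ≡ 32² = 1024 ≡ 2; 6^32 ≡ 2² = 4 ≡ 4. Multiply: 6^49 = 6^32 × 6^16 × 6^1 ≡ 4 × 2 × 6 (mod 73): 4 × 2 = 8 ≡ 8; 8 × 6 = 48 ≡ 48. So 6^49 ≡ 48 (mod 73).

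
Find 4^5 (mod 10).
5 = 4 + 1 (binary 101). Repeated squaring mod 10: 4^1 ≡ 4; 4^2 ≡ 4² = 16 ≡ 6; 4^4 ≡ 6² = 36 ≡ 6. Multiply: 4^5 = 4^4 × 4^1 ≡ 6 × 4 (mod 10): 6 × 4 = 24 ≡ 4. So 4^5 ≡ 4 (mod 10).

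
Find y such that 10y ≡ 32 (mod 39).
11

Since gcd(10, 39) = 1 divides 32, a solution exists.
Multiply both sides by the inverse of 10 mod 39:
  10^(-1) mod 39 = 4
  x ≡ 4 × 32 ≡ 128 ≡ 11 (mod 39)
Verification: 10 × 11 = 110 = 2 × 39 + 32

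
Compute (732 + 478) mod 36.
22

(732 + 478) = 1210
1210 mod 36 = 22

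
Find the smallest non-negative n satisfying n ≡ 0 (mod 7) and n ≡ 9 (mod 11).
M = 7 × 11 = 77. M₁ = 11, y₁ ≡ 2 (mod 7). M₂ = 7, y₂ ≡ 8 (mod 11). n = 0×11×2 + 9×7×8 ≡ 42 (mod 77)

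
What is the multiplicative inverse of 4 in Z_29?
4^(-1) ≡ 22 (mod 29). Verification: 4 × 22 = 88 ≡ 1 (mod 29)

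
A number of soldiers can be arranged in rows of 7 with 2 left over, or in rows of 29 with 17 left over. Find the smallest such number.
M = 7 × 29 = 203. M₁ = 29, y₁ ≡ 1 (mod 7). M₂ = 7, y₂ ≡ 25 (mod 29). x = 2×29×1 + 17×7×25 ≡ 191 (mod 203). The smallest positive such number is 191.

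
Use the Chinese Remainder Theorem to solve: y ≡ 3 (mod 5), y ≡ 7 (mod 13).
M = 5 × 13 = 65. M₁ = 13, y₁ ≡ 2 (mod 5). M₂ = 5, y₂ ≡ 8 (mod 13). y = 3×13×2 + 7×5×8 ≡ 33 (mod 65)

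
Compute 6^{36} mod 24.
0

Using successive squaring:
Binary expansion of 36: 100100
Powers of 6 mod 24 (each is the square of the previous):
  6^1 ≡ 6 (mod 24)
  6^2 ≡ 6² = 36 ≡ 12 (mod 24)
  6^4 ≡ 12² = 144 ≡ 0 (mod 24)
  6^8 ≡ 0² = 0 ≡ 0 (mod 24)
  6^16 ≡ 0² = 0 ≡ 0 (mod 24)
  6^32 ≡ 0² = 0 ≡ 0 (mod 24)
36 = 32 + 4, so 6^36 = 6^32 × 6^4 ≡ 0 × 0 (mod 24)
Multiplying step by step:
  0 × 0 = 0 ≡ 0 (mod 24)
Result: 6^36 ≡ 0 (mod 24)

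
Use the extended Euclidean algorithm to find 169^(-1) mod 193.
Extended GCD: 169(8) + 193(-7) = 1. So 169^(-1) ≡ 8 ≡ 8 (mod 193). Verify: 169 × 8 = 1352 ≡ 1 (mod 193)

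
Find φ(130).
48

Prime factorization: 130 = 2 × 5 × 13
Using the formula φ(n) = n × Π(1 - 1/p) for each prime factor p:
φ(130) = 130 × (1 - 1/2) × (1 - 1/5) × (1 - 1/13)
φ(130) = 48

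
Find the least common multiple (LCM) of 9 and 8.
72

First find GCD(9, 8) using the Euclidean algorithm:
9 = 1 × 8 + 1
8 = 8 × 1 + 0
GCD(9, 8) = 1

LCM formula: LCM(a, b) = (a × b) / GCD(a, b)
LCM(9, 8) = (9 × 8) / 1
LCM(9, 8) = 72 / 1
LCM(9, 8) = 72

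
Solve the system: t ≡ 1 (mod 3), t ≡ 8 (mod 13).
M = 3 × 13 = 39. M₁ = 13, y₁ ≡ 1 (mod 3). M₂ = 3, y₂ ≡ 9 (mod 13). t = 1×13×1 + 8×3×9 ≡ 34 (mod 39)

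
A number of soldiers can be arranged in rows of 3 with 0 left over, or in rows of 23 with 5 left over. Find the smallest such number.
M = 3 × 23 = 69. M₁ = 23, y₁ ≡ 2 (mod 3). M₂ = 3, y₂ ≡ 8 (mod 23). r = 0×23×2 + 5×3×8 ≡ 51 (mod 69). The smallest positive such number is 51.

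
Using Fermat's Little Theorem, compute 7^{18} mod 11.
9

By Fermat's Little Theorem, a^(p-1) ≡ 1 (mod p) for prime p and gcd(a, p) = 1
Here p = 11, so 7^10 ≡ 1 (mod 11)
We can reduce the exponent: 18 mod 10 = 8
So 7^18 ≡ 7^8 (mod 11)
Computing: 7^8 mod 11 = 9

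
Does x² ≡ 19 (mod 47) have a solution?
By Euler's criterion: 19^{23} ≡ 46 (mod 47). Since this equals -1 (≡ 46), 19 is not a QR.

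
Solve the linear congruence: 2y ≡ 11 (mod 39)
25

Since gcd(2, 39) = 1 divides 11, a solution exists.
Multiply both sides by the inverse of 2 mod 39:
  2^(-1) mod 39 = 20
  x ≡ 20 × 11 ≡ 220 ≡ 25 (mod 39)
Verification: 2 × 25 = 50 = 1 × 39 + 11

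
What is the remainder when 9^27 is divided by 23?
Using Fermat: 9^{22} ≡ 1 (mod 23). 27 ≡ 5 (mod 22). So 9^{27} ≡ 9^{5} ≡ 8 (mod 23)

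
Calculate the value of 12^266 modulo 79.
Using Fermat: 12^{78} ≡ 1 (mod 79). 266 ≡ 32 (mod 78). So 12^{266} ≡ 12^{32} ≡ 21 (mod 79)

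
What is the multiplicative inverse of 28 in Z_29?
28^(-1) ≡ 28 (mod 29). Verification: 28 × 28 = 784 ≡ 1 (mod 29)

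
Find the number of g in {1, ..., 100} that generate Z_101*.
Number of primitive roots mod 101 = φ(100) = 40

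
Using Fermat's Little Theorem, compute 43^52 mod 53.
By Fermat's Little Theorem, 43^{52} ≡ 1 (mod 53) since 53 is prime and gcd(43, 53) = 1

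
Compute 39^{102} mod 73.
3

Using successive squaring:
Binary expansion of 102: 1100110
Powers of 39 mod 73 (each is the square of the previous):
  39^1 ≡ 39 (mod 73)
  39^2 ≡ 39² = 1521 ≡ 61 (mod 73)
  39^4 ≡ 61² = 3721 ≡ 71 (mod 73)
  39^8 ≡ 71² = 5041 ≡ 4 (mod 73)
  39^16 ≡ 4² = 16 ≡ 16 (mod 73)
  39^32 ≡ 16² = 256 ≡ 37 (mod 73)
  39^64 ≡ 37² = 1369 ≡ 55 (mod 73)
102 = 64 + 32 + 4 + 2, so 39^102 = 39^64 × 39^32 × 39^4 × 39^2 ≡ 55 × 37 × 71 × 61 (mod 73)
Multiplying step by step:
  55 × 37 = 2035 ≡ 64 (mod 73)
  64 × 71 = 4544 ≡ 18 (mod 73)
  18 × 61 = 1098 ≡ 3 (mod 73)
Result: 39^102 ≡ 3 (mod 73)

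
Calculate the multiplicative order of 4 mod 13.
Powers of 4 mod 13: 4^1≡4, 4^2≡3, 4^3≡12, 4^4≡9, 4^5≡10, 4^6≡1. Order = 6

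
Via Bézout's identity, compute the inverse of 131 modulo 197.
Extended GCD: 131(-3) + 197(2) = 1. So 131^(-1) ≡ 194 ≡ 194 (mod 197). Verify: 131 × 194 = 25414 ≡ 1 (mod 197)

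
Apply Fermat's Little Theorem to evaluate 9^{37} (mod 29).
6

By Fermat's Little Theorem, a^(p-1) ≡ 1 (mod p) for prime p and gcd(a, p) = 1
Here p = 29, so 9^28 ≡ 1 (mod 29)
We can reduce the exponent: 37 mod 28 = 9
So 9^37 ≡ 9^9 (mod 29)
Computing: 9^9 mod 29 = 6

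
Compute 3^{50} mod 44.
1

Using successive squaring:
Binary expansion of 50: 110010
Powers of 3 mod 44 (each is the square of the previous):
  3^1 ≡ 3 (mod 44)
  3^2 ≡ 3² = 9 ≡ 9 (mod 44)
  3^4 ≡ 9² = 81 ≡ 37 (mod 44)
  3^8 ≡ 37² = 1369 ≡ 5 (mod 44)
  3^16 ≡ 5² = 25 ≡ 25 (mod 44)
  3^32 ≡ 25² = 625 ≡ 9 (mod 44)
50 = 32 + 16 + 2, so 3^50 = 3^32 × 3^16 × 3^2 ≡ 9 × 25 × 9 (mod 44)
Multiplying step by step:
  9 × 25 = 225 ≡ 5 (mod 44)
  5 × 9 = 45 ≡ 1 (mod 44)
Result: 3^50 ≡ 1 (mod 44)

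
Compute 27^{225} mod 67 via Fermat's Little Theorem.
53

By Fermat's Little Theorem, a^(p-1) ≡ 1 (mod p) for prime p and gcd(a, p) = 1
Here p = 67, so 27^66 ≡ 1 (mod 67)
We can reduce the exponent: 225 mod 66 = 27
So 27^225 ≡ 27^27 (mod 67)
Computing: 27^27 mod 67 = 53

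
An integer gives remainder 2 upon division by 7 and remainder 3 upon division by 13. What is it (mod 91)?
M = 7 × 13 = 91. M₁ = 13, y₁ ≡ 6 (mod 7). M₂ = 7, y₂ ≡ 2 (mod 13). m = 2×13×6 + 3×7×2 ≡ 16 (mod 91). The smallest positive such number is 16.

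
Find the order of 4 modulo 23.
Powers of 4 mod 23: 4^1≡4, 4^2≡16, 4^3≡18, 4^4≡3, 4^5≡12, 4^6≡2, 4^7≡8, 4^8≡9, 4^9≡13, 4^10≡6, 4^11≡1. Order = 11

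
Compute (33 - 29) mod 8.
4

(33 - 29) = 4
4 mod 8 = 4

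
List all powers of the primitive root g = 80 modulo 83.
g^1, g^2, ..., g^{82} mod 83: {80, 9, 56, 81, 6, 65, 54, 4, 71, 36, 58, 75, 24, 11, 50, 16, 35, 61, 66, 51, 13, 44, 34, 64, 57, 78, 15, 38, 52, 10, 53, 7, 62, 63, 60, 69, 42, 40, 46, 28, 82, 3, 74, 27, 2, 77, 18, 29, 79, 12, 47, 25, 8, 59, 72, 33, 67, 48, 22, 17, 32, 70, 39, 49, 19, 26, 5, 68, 45, 31, 73, 30, 76, 21, 20, 23, 14, 41, 43, 37, 55, 1}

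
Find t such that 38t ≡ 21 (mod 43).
13

Since gcd(38, 43) = 1 divides 21, a solution exists.
Multiply both sides by the inverse of 38 mod 43:
  38^(-1) mod 43 = 17
  x ≡ 17 × 21 ≡ 357 ≡ 13 (mod 43)
Verification: 38 × 13 = 494 = 11 × 43 + 21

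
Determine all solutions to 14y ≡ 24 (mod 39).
24

Since gcd(14, 39) = 1 divides 24, a solution exists.
Multiply both sides by the inverse of 14 mod 39:
  14^(-1) mod 39 = 14
  x ≡ 14 × 24 ≡ 336 ≡ 24 (mod 39)
Verification: 14 × 24 = 336 = 8 × 39 + 24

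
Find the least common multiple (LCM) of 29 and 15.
435

First find GCD(29, 15) using the Euclidean algorithm:
29 = 1 × 15 + 14
15 = 1 × 14 + 1
14 = 14 × 1 + 0
GCD(29, 15) = 1

LCM formula: LCM(a, b) = (a × b) / GCD(a, b)
LCM(29, 15) = (29 × 15) / 1
LCM(29, 15) = 435 / 1
LCM(29, 15) = 435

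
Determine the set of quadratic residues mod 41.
QRs mod 41: {1, 2, 4, 5, 8, 9, 10, 16, 18, 20, 21, 23, 25, 31, 32, 33, 36, 37, 39, 40}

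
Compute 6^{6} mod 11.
5

Using successive squaring:
Binary expansion of 6: 110
Powers of 6 mod 11 (each is the square of the previous):
  6^1 ≡ 6 (mod 11)
  6^2 ≡ 6² = 36 ≡ 3 (mod 11)
  6^4 ≡ 3² = 9 ≡ 9 (mod 11)
6 = 4 + 2, so 6^6 = 6^4 × 6^2 ≡ 9 × 3 (mod 11)
Multiplying step by step:
  9 × 3 = 27 ≡ 5 (mod 11)
Result: 6^6 ≡ 5 (mod 11)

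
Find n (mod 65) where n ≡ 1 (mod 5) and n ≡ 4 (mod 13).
M = 5 × 13 = 65. M₁ = 13, y₁ ≡ 2 (mod 5). M₂ = 5, y₂ ≡ 8 (mod 13). n = 1×13×2 + 4×5×8 ≡ 56 (mod 65)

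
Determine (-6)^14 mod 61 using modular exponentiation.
Using repeated squaring. (-6) ≡ 55 (mod 61). 14 = 8 + 4 + 2 (binary 1110). Repeated squaring mod 61: 55^1 ≡ 55; 55^2 ≡ 55² = 3025 ≡ 36; 55^4 ≡ 36² = 1296 ≡ 15; 55^8 ≡ 15² = 225 ≡ 42. Multiply: (-6)^14 ≡ 55^8 × 55^4 × 55^2 ≡ 42 × 15 × 36 (mod 61): 42 × 15 = 630 ≡ 20; 20 × 36 = 720 ≡ 49. So (-6)^14 ≡ 49 (mod 61).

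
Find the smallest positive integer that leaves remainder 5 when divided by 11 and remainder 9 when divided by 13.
M = 11 × 13 = 143. M₁ = 13, y₁ ≡ 6 (mod 11). M₂ = 11, y₂ ≡ 6 (mod 13). y = 5×13×6 + 9×11×6 ≡ 126 (mod 143). The smallest positive such number is 126.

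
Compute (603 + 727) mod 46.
42

(603 + 727) = 1330
1330 mod 46 = 42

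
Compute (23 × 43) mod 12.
5

(23 × 43) = 989
989 mod 12 = 5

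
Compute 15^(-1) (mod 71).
19

Using Extended Euclidean Algorithm:
gcd(15, 71) = 1
Bezout coefficients: 15 × 19 + 71 × -4 = 1
So 15 × 19 ≡ 1 (mod 71)
The inverse is 19 mod 71 = 19
Verification: 15 × 19 = 285 = 4 × 71 + 1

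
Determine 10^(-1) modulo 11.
10^(-1) ≡ 10 (mod 11). Verification: 10 × 10 = 100 ≡ 1 (mod 11)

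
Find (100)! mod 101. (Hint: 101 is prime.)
By Wilson's theorem, (100)! ≡ -1 ≡ 100 (mod 101)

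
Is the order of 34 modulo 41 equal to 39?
No, the actual order is 40, not 39.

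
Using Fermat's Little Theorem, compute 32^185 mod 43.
By Fermat: 32^{42} ≡ 1 (mod 43). 185 = 4×42 + 17. So 32^{185} ≡ 32^{17} ≡ 2 (mod 43)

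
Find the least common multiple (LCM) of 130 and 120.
1560

First find GCD(130, 120) using the Euclidean algorithm:
130 = 1 × 120 + 10
120 = 12 × 10 + 0
GCD(130, 120) = 10

LCM formula: LCM(a, b) = (a × b) / GCD(a, b)
LCM(130, 120) = (130 × 120) / 10
LCM(130, 120) = 15600 / 10
LCM(130, 120) = 1560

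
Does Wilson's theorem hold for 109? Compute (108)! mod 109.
(108)! mod 109 = 108. Since this equals -1 (mod 109), Wilson confirms 109 is prime.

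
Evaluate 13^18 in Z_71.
Using repeated squaring. 18 = 16 + 2 (binary 10010). Repeated squaring mod 71: 13^1 ≡ 13; 13^2 ≡ 13² = 169 ≡ 27; 13^4 ≡ 27² = 729 ≡ 19; 13^8 ≡ 19² = 361 ≡ 6; 13^16 ≡ 6² = 36 ≡ 36. Multiply: 13^18 = 13^16 × 13^2 ≡ 36 × 27 (mod 71): 36 × 27 = 972 ≡ 49. So 13^18 ≡ 49 (mod 71).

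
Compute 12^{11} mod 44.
12

Using successive squaring:
Binary expansion of 11: 1011
Powers of 12 mod 44 (each is the square of the previous):
  12^1 ≡ 12 (mod 44)
  12^2 ≡ 12² = 144 ≡ 12 (mod 44)
  12^4 ≡ 12² = 144 ≡ 12 (mod 44)
  12^8 ≡ 12² = 144 ≡ 12 (mod 44)
11 = 8 + 2 + 1, so 12^11 = 12^8 × 12^2 × 12^1 ≡ 12 × 12 × 12 (mod 44)
Multiplying step by step:
  12 × 12 = 144 ≡ 12 (mod 44)
  12 × 12 = 144 ≡ 12 (mod 44)
Result: 12^11 ≡ 12 (mod 44)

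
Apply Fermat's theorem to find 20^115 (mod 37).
By Fermat: 20^{36} ≡ 1 (mod 37). 115 = 3×36 + 7. So 20^{115} ≡ 20^{7} ≡ 22 (mod 37)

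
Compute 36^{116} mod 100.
36

Using successive squaring:
Binary expansion of 116: 1110100
Powers of 36 mod 100 (each is the square of the previous):
  36^1 ≡ 36 (mod 100)
  36^2 ≡ 36² = 1296 ≡ 96 (mod 100)
  36^4 ≡ 96² = 9216 ≡ 16 (mod 100)
  36^8 ≡ 16² = 256 ≡ 56 (mod 100)
  36^16 ≡ 56² = 3136 ≡ 36 (mod 100)
  36^32 ≡ 36² = 1296 ≡ 96 (mod 100)
  36^64 ≡ 96² = 9216 ≡ 16 (mod 100)
116 = 64 + 32 + 16 + 4, so 36^116 = 36^64 × 36^32 × 36^16 × 36^4 ≡ 16 × 96 × 36 × 16 (mod 100)
Multiplying step by step:
  16 × 96 = 1536 ≡ 36 (mod 100)
  36 × 36 = 1296 ≡ 96 (mod 100)
  96 × 16 = 1536 ≡ 36 (mod 100)
Result: 36^116 ≡ 36 (mod 100)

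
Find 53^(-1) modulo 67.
43

Using Extended Euclidean Algorithm:
gcd(53, 67) = 1
Bezout coefficients: 53 × -24 + 67 × 19 = 1
So 53 × -24 ≡ 1 (mod 67)
The inverse is -24 mod 67 = 43
Verification: 53 × 43 = 2279 = 34 × 67 + 1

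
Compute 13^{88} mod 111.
7

Using successive squaring:
Binary expansion of 88: 1011000
Powers of 13 mod 111 (each is the square of the previous):
  13^1 ≡ 13 (mod 111)
  13^2 ≡ 13² = 169 ≡ 58 (mod 111)
  13^4 ≡ 58² = 3364 ≡ 34 (mod 111)
  13^8 ≡ 34² = 1156 ≡ 46 (mod 111)
  13^16 ≡ 46² = 2116 ≡ 7 (mod 111)
  13^32 ≡ 7² = 49 ≡ 49 (mod 111)
  13^64 ≡ 49² = 2401 ≡ 70 (mod 111)
88 = 64 + 16 + 8, so 13^88 = 13^64 × 13^16 × 13^8 ≡ 70 × 7 × 46 (mod 111)
Multiplying step by step:
  70 × 7 = 490 ≡ 46 (mod 111)
  46 × 46 = 2116 ≡ 7 (mod 111)
Result: 13^88 ≡ 7 (mod 111)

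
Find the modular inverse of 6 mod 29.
6^(-1) ≡ 5 (mod 29). Verification: 6 × 5 = 30 ≡ 1 (mod 29)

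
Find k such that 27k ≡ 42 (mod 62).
36

Since gcd(27, 62) = 1 divides 42, a solution exists.
Multiply both sides by the inverse of 27 mod 62:
  27^(-1) mod 62 = 23
  x ≡ 23 × 42 ≡ 966 ≡ 36 (mod 62)
Verification: 27 × 36 = 972 = 15 × 62 + 42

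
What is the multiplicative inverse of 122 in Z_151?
122^(-1) ≡ 26 (mod 151). Verification: 122 × 26 = 3172 ≡ 1 (mod 151)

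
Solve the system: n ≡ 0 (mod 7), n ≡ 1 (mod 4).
M = 7 × 4 = 28. M₁ = 4, y₁ ≡ 2 (mod 7). M₂ = 7, y₂ ≡ 3 (mod 4). n = 0×4×2 + 1×7×3 ≡ 21 (mod 28)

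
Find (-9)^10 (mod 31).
(-9) ≡ 22 (mod 31). 10 = 8 + 2 (binary 1010). Repeated squaring mod 31: 22^1 ≡ 22; 22^2 ≡ 22² = 484 ≡ 19; 22^4 ≡ 19² = 361 ≡ 20; 22^8 ≡ 20² = 400 ≡ 28. Multiply: (-9)^10 ≡ 22^8 × 22^2 ≡ 28 × 19 (mod 31): 28 × 19 = 532 ≡ 5. So (-9)^10 ≡ 5 (mod 31).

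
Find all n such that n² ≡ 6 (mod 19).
The square roots of 6 mod 19 are 5 and 14. Verify: 5² = 25 ≡ 6 (mod 19)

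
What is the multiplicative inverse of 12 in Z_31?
13

Using Extended Euclidean Algorithm:
gcd(12, 31) = 1
Bezout coefficients: 12 × 13 + 31 × -5 = 1
So 12 × 13 ≡ 1 (mod 31)
The inverse is 13 mod 31 = 13
Verification: 12 × 13 = 156 = 5 × 31 + 1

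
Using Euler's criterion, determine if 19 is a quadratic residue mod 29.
By Euler's criterion: 19^{14} ≡ 28 (mod 29). Since this equals -1 (≡ 28), 19 is not a QR.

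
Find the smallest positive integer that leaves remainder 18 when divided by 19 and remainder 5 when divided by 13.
M = 19 × 13 = 247. M₁ = 13, y₁ ≡ 3 (mod 19). M₂ = 19, y₂ ≡ 11 (mod 13). k = 18×13×3 + 5×19×11 ≡ 18 (mod 247). The smallest positive such number is 18.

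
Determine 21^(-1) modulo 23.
21^(-1) ≡ 11 (mod 23). Verification: 21 × 11 = 231 ≡ 1 (mod 23)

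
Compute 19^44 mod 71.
Using repeated squaring. 44 = 32 + 8 + 4 (binary 101100). Repeated squaring mod 71: 19^1 ≡ 19; 19^2 ≡ 19² = 361 ≡ 6; 19^4 ≡ 6² = 36 ≡ 36; 19^8 ≡ 36² = 1296 ≡ 18; 19^16 ≡ 18² = 324 ≡ 40; 19^32 ≡ 40² = 1600 ≡ 38. Multiply: 19^44 = 19^32 × 19^8 × 19^4 ≡ 38 × 18 × 36 (mod 71): 38 × 18 = 684 ≡ 45; 45 × 36 = 1620 ≡ 58. So 19^44 ≡ 58 (mod 71).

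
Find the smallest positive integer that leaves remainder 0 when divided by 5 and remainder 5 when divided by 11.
M = 5 × 11 = 55. M₁ = 11, y₁ ≡ 1 (mod 5). M₂ = 5, y₂ ≡ 9 (mod 11). n = 0×11×1 + 5×5×9 ≡ 5 (mod 55). The smallest positive such number is 5.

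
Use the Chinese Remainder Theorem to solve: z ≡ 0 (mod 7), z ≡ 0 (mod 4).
M = 7 × 4 = 28. M₁ = 4, y₁ ≡ 2 (mod 7). M₂ = 7, y₂ ≡ 3 (mod 4). z = 0×4×2 + 0×7×3 ≡ 0 (mod 28)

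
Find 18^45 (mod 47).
Using repeated squaring. 45 = 32 + 8 + 4 + 1 (binary 101101). Repeated squaring mod 47: 18^1 ≡ 18; 18^2 ≡ 18² = 324 ≡ 42; 18^4 ≡ 42² = 1764 ≡ 25; 18^8 ≡ 25² = 625 ≡ 14; 18^16 ≡ 14² = 196 ≡ 8; 18^32 ≡ 8² = 64 ≡ 17. Multiply: 18^45 = 18^32 × 18^8 × 18^4 × 18^1 ≡ 17 × 14 × 25 × 18 (mod 47): 17 × 14 = 238 ≡ 3; 3 × 25 = 75 ≡ 28; 28 × 18 = 504 ≡ 34. So 18^45 ≡ 34 (mod 47).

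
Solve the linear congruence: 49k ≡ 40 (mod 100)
60

Since gcd(49, 100) = 1 divides 40, a solution exists.
Multiply both sides by the inverse of 49 mod 100:
  49^(-1) mod 100 = 49
  x ≡ 49 × 40 ≡ 1960 ≡ 60 (mod 100)
Verification: 49 × 60 = 2940 = 29 × 100 + 40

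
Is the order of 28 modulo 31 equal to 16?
No, the actual order is 15, not 16.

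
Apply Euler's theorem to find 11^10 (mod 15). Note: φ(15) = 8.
By Euler: 11^{8} ≡ 1 (mod 15) since gcd(11, 15) = 1. 10 = 1×8 + 2. So 11^{10} ≡ 11^{2} ≡ 1 (mod 15)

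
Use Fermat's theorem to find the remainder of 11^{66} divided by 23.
1

By Fermat's Little Theorem, a^(p-1) ≡ 1 (mod p) for prime p and gcd(a, p) = 1
Here p = 23, so 11^22 ≡ 1 (mod 23)
We can reduce the exponent: 66 mod 22 = 0
So 11^66 ≡ 11^0 (mod 23)
Computing: 11^0 mod 23 = 1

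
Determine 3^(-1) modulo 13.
3^(-1) ≡ 9 (mod 13). Verification: 3 × 9 = 27 ≡ 1 (mod 13)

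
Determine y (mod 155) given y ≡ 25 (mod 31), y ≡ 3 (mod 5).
118

Using the Chinese Remainder Theorem:
M = product of moduli = 155
For equation 1: M_1 = 5, 5 ≡ 5 (mod 31), inverse of 5 mod 31 is 25 (check: 5 × 25 = 125 ≡ 1 (mod 31))
For equation 2: M_2 = 31, 31 ≡ 1 (mod 5), inverse of 31 mod 5 is 1 (check: 1 × 1 = 1 ≡ 1 (mod 5))
Combine: y ≡ Σ r_i×M_i×(M_i⁻¹ mod m_i) = 25×5×25 + 3×31×1 = 3125 + 93 = 3218
3218 mod 155 = 118
y ≡ 118 (mod 155)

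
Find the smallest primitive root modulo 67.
p - 1 = 66 has prime divisors 2, 3, 11. h is a primitive root mod 67 iff h^(66/q) ≢ 1 (mod 67) for each such q.
h = 2: 2^33 ≡ 66, 2^22 ≡ 37, 2^6 ≡ 64 (mod 67); none is 1, so 2 has order 66 and is a primitive root.
The smallest primitive root mod 67 is g = 2.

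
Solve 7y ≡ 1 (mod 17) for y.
5

Using Extended Euclidean Algorithm:
gcd(7, 17) = 1
Bezout coefficients: 7 × 5 + 17 × -2 = 1
So 7 × 5 ≡ 1 (mod 17)
The inverse is 5 mod 17 = 5
Verification: 7 × 5 = 35 = 2 × 17 + 1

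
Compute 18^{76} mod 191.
184

Using successive squaring:
Binary expansion of 76: 1001100
Powers of 18 mod 191 (each is the square of the previous):
  18^1 ≡ 18 (mod 191)
  18^2 ≡ 18² = 324 ≡ 133 (mod 191)
  18^4 ≡ 133² = 17689 ≡ 117 (mod 191)
  18^8 ≡ 117² = 13689 ≡ 128 (mod 191)
  18^16 ≡ 128² = 16384 ≡ 149 (mod 191)
  18^32 ≡ 149² = 22201 ≡ 45 (mod 191)
  18^64 ≡ 45² = 2025 ≡ 115 (mod 191)
76 = 64 + 8 + 4, so 18^76 = 18^64 × 18^8 × 18^4 ≡ 115 × 128 × 117 (mod 191)
Multiplying step by step:
  115 × 128 = 14720 ≡ 13 (mod 191)
  13 × 117 = 1521 ≡ 184 (mod 191)
Result: 18^76 ≡ 184 (mod 191)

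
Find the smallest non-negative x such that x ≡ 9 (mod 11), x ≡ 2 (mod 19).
97

Using the Chinese Remainder Theorem:
M = product of moduli = 209
For equation 1: M_1 = 19, 19 ≡ 8 (mod 11), inverse of 19 mod 11 is 7 (check: 8 × 7 = 56 ≡ 1 (mod 11))
For equation 2: M_2 = 11, 11 ≡ 11 (mod 19), inverse of 11 mod 19 is 7 (check: 11 × 7 = 77 ≡ 1 (mod 19))
Combine: x ≡ Σ r_i×M_i×(M_i⁻¹ mod m_i) = 9×19×7 + 2×11×7 = 1197 + 154 = 1351
1351 mod 209 = 97
x ≡ 97 (mod 209)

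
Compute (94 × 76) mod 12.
4

(94 × 76) = 7144
7144 mod 12 = 4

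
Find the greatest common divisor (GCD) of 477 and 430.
1

Using the Euclidean algorithm:
477 = 1 × 430 + 47
430 = 9 × 47 + 7
47 = 6 × 7 + 5
7 = 1 × 5 + 2
5 = 2 × 2 + 1
2 = 2 × 1 + 0

GCD(477, 430) = 1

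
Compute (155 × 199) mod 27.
11

(155 × 199) = 30845
30845 mod 27 = 11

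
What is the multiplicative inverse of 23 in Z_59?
18

Using Extended Euclidean Algorithm:
gcd(23, 59) = 1
Bezout coefficients: 23 × 18 + 59 × -7 = 1
So 23 × 18 ≡ 1 (mod 59)
The inverse is 18 mod 59 = 18
Verification: 23 × 18 = 414 = 7 × 59 + 1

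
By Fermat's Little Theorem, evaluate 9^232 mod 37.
By Fermat: 9^{36} ≡ 1 (mod 37). 232 ≡ 16 (mod 36). So 9^{232} ≡ 9^{16} ≡ 16 (mod 37)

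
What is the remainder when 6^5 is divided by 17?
5 = 4 + 1 (binary 101). Repeated squaring mod 17: 6^1 ≡ 6; 6^2 ≡ 6² = 36 ≡ 2; 6^4 ≡ 2² = 4 ≡ 4. Multiply: 6^5 = 6^4 × 6^1 ≡ 4 × 6 (mod 17): 4 × 6 = 24 ≡ 7. So 6^5 ≡ 7 (mod 17).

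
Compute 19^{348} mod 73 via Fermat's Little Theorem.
64

By Fermat's Little Theorem, a^(p-1) ≡ 1 (mod p) for prime p and gcd(a, p) = 1
Here p = 73, so 19^72 ≡ 1 (mod 73)
We can reduce the exponent: 348 mod 72 = 60
So 19^348 ≡ 19^60 (mod 73)
Computing: 19^60 mod 73 = 64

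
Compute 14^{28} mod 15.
1

Using successive squaring:
Binary expansion of 28: 11100
Powers of 14 mod 15 (each is the square of the previous):
  14^1 ≡ 14 (mod 15)
  14^2 ≡ 14² = 196 ≡ 1 (mod 15)
  14^4 ≡ 1² = 1 ≡ 1 (mod 15)
  14^8 ≡ 1² = 1 ≡ 1 (mod 15)
  14^16 ≡ 1² = 1 ≡ 1 (mod 15)
28 = 16 + 8 + 4, so 14^28 = 14^16 × 14^8 × 14^4 ≡ 1 × 1 × 1 (mod 15)
Multiplying step by step:
  1 × 1 = 1 ≡ 1 (mod 15)
  1 × 1 = 1 ≡ 1 (mod 15)
Result: 14^28 ≡ 1 (mod 15)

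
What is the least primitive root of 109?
6

A primitive root g modulo p has order p-1 = 108
Prime divisors of 108: [2, 3]
g is a primitive root iff g^(108/q) ≢ 1 (mod 109) for each prime divisor q
Testing small values:
  g = 2: 2^54 ≡ 108, 2^36 ≡ 1 (mod 109) → 2^36 ≡ 1, not primitive root
  g = 3: 3^54 ≡ 1, 3^36 ≡ 63 (mod 109) → 3^54 ≡ 1, not primitive root
  g = 4: 4^54 ≡ 1, 4^36 ≡ 1 (mod 109) → 4^54 ≡ 1, not primitive root
  g = 5: 5^54 ≡ 1, 5^36 ≡ 63 (mod 109) → 5^54 ≡ 1, not primitive root
  g = 6: 6^54 ≡ 108, 6^36 ≡ 63 (mod 109) → none is 1, primitive root!
The smallest primitive root is 6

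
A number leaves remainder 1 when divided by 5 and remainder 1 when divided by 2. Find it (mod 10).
M = 5 × 2 = 10. M₁ = 2, y₁ ≡ 3 (mod 5). M₂ = 5, y₂ ≡ 1 (mod 2). r = 1×2×3 + 1×5×1 ≡ 1 (mod 10)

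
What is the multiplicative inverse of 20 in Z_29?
20^(-1) ≡ 16 (mod 29). Verification: 20 × 16 = 320 ≡ 1 (mod 29)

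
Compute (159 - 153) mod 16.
6

(159 - 153) = 6
6 mod 16 = 6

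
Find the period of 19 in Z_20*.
Powers of 19 mod 20: 19^1≡19, 19^2≡1. Order = 2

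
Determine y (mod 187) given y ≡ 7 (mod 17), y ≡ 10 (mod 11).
109

Using the Chinese Remainder Theorem:
M = product of moduli = 187
For equation 1: M_1 = 11, 11 ≡ 11 (mod 17), inverse of 11 mod 17 is 14 (check: 11 × 14 = 154 ≡ 1 (mod 17))
For equation 2: M_2 = 17, 17 ≡ 6 (mod 11), inverse of 17 mod 11 is 2 (check: 6 × 2 = 12 ≡ 1 (mod 11))
Combine: y ≡ Σ r_i×M_i×(M_i⁻¹ mod m_i) = 7×11×14 + 10×17×2 = 1078 + 340 = 1418
1418 mod 187 = 109
y ≡ 109 (mod 187)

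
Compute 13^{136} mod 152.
25

Using successive squaring:
Binary expansion of 136: 10001000
Powers of 13 mod 152 (each is the square of the previous):
  13^1 ≡ 13 (mod 152)
  13^2 ≡ 13² = 169 ≡ 17 (mod 152)
  13^4 ≡ 17² = 289 ≡ 137 (mod 152)
  13^8 ≡ 137² = 18769 ≡ 73 (mod 152)
  13^16 ≡ 73² = 5329 ≡ 9 (mod 152)
  13^32 ≡ 9² = 81 ≡ 81 (mod 152)
  13^64 ≡ 81² = 6561 ≡ 25 (mod 152)
  13^128 ≡ 25² = 625 ≡ 17 (mod 152)
136 = 128 + 8, so 13^136 = 13^128 × 13^8 ≡ 17 × 73 (mod 152)
Multiplying step by step:
  17 × 73 = 1241 ≡ 25 (mod 152)
Result: 13^136 ≡ 25 (mod 152)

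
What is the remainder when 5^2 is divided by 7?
2 = 2 (binary 10). Repeated squaring mod 7: 5^1 ≡ 5; 5^2 ≡ 5² = 25 ≡ 4. So 5^2 ≡ 4 (mod 7).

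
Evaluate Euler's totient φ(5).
4

Prime factorization: 5 = 5
Using the formula φ(n) = n × Π(1 - 1/p) for each prime factor p:
φ(5) = 5 × (1 - 1/5)
φ(5) = 4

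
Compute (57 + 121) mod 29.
4

(57 + 121) = 178
178 mod 29 = 4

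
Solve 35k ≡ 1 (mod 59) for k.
27

Using Extended Euclidean Algorithm:
gcd(35, 59) = 1
Bezout coefficients: 35 × 27 + 59 × -16 = 1
So 35 × 27 ≡ 1 (mod 59)
The inverse is 27 mod 59 = 27
Verification: 35 × 27 = 945 = 16 × 59 + 1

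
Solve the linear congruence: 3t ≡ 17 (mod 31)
16

Since gcd(3, 31) = 1 divides 17, a solution exists.
Multiply both sides by the inverse of 3 mod 31:
  3^(-1) mod 31 = 21
  x ≡ 21 × 17 ≡ 357 ≡ 16 (mod 31)
Verification: 3 × 16 = 48 = 1 × 31 + 17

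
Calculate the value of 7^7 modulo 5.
7 ≡ 2 (mod 5). 7 = 4 + 2 + 1 (binary 111). Repeated squaring mod 5: 2^1 ≡ 2; 2^2 ≡ 2² = 4 ≡ 4; 2^4 ≡ 4² = 16 ≡ 1. Multiply: 7^7 ≡ 2^4 × 2^2 × 2^1 ≡ 1 × 4 × 2 (mod 5): 1 × 4 = 4 ≡ 4; 4 × 2 = 8 ≡ 3. So 7^7 ≡ 3 (mod 5).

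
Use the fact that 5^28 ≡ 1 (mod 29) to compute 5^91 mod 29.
By Fermat: 5^{28} ≡ 1 (mod 29). 91 = 3×28 + 7. So 5^{91} ≡ 5^{7} ≡ 28 (mod 29)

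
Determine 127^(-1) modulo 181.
127^(-1) ≡ 124 (mod 181). Verification: 127 × 124 = 15748 ≡ 1 (mod 181)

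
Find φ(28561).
26364

Prime factorization: 28561 = 13^4
Using the formula φ(n) = n × Π(1 - 1/p) for each prime factor p:
φ(28561) = 28561 × (1 - 1/13)
φ(28561) = 26364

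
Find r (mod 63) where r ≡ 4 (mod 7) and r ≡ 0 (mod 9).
M = 7 × 9 = 63. M₁ = 9, y₁ ≡ 4 (mod 7). M₂ = 7, y₂ ≡ 4 (mod 9). r = 4×9×4 + 0×7×4 ≡ 18 (mod 63)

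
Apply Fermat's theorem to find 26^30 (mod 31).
By Fermat's Little Theorem, 26^{30} ≡ 1 (mod 31) since 31 is prime and gcd(26, 31) = 1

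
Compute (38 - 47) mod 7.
5

(38 - 47) = -9
-9 mod 7 = 5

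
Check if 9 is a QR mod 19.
By Euler's criterion: 9^{9} ≡ 1 (mod 19). Since this equals 1, 9 is a QR.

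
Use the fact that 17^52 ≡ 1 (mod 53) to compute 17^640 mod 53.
By Fermat: 17^{52} ≡ 1 (mod 53). 640 ≡ 16 (mod 52). So 17^{640} ≡ 17^{16} ≡ 16 (mod 53)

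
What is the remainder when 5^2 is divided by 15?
2 = 2 (binary 10). Repeated squaring mod 15: 5^1 ≡ 5; 5^2 ≡ 5² = 25 ≡ 10. So 5^2 ≡ 10 (mod 15).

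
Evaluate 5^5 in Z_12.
5 = 4 + 1 (binary 101). Repeated squaring mod 12: 5^1 ≡ 5; 5^2 ≡ 5² = 25 ≡ 1; 5^4 ≡ 1² = 1 ≡ 1. Multiply: 5^5 = 5^4 × 5^1 ≡ 1 × 5 (mod 12): 1 × 5 = 5 ≡ 5. So 5^5 ≡ 5 (mod 12).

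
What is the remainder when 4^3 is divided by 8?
3 = 2 + 1 (binary 11). Repeated squaring mod 8: 4^1 ≡ 4; 4^2 ≡ 4² = 16 ≡ 0. Multiply: 4^3 = 4^2 × 4^1 ≡ 0 × 4 (mod 8): 0 × 4 = 0 ≡ 0. So 4^3 ≡ 0 (mod 8).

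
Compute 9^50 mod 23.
Using Fermat: 9^{22} ≡ 1 (mod 23). 50 ≡ 6 (mod 22). So 9^{50} ≡ 9^{6} ≡ 3 (mod 23)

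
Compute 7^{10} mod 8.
1

Using successive squaring:
Binary expansion of 10: 1010
Powers of 7 mod 8 (each is the square of the previous):
  7^1 ≡ 7 (mod 8)
  7^2 ≡ 7² = 49 ≡ 1 (mod 8)
  7^4 ≡ 1² = 1 ≡ 1 (mod 8)
  7^8 ≡ 1² = 1 ≡ 1 (mod 8)
10 = 8 + 2, so 7^10 = 7^8 × 7^2 ≡ 1 × 1 (mod 8)
Multiplying step by step:
  1 × 1 = 1 ≡ 1 (mod 8)
Result: 7^10 ≡ 1 (mod 8)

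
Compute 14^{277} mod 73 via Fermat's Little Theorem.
53

By Fermat's Little Theorem, a^(p-1) ≡ 1 (mod p) for prime p and gcd(a, p) = 1
Here p = 73, so 14^72 ≡ 1 (mod 73)
We can reduce the exponent: 277 mod 72 = 61
So 14^277 ≡ 14^61 (mod 73)
Computing: 14^61 mod 73 = 53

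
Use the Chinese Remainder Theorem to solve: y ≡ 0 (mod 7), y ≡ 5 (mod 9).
M = 7 × 9 = 63. M₁ = 9, y₁ ≡ 4 (mod 7). M₂ = 7, y₂ ≡ 4 (mod 9). y = 0×9×4 + 5×7×4 ≡ 14 (mod 63)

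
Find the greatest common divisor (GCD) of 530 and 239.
1

Using the Euclidean algorithm:
530 = 2 × 239 + 52
239 = 4 × 52 + 31
52 = 1 × 31 + 21
31 = 1 × 21 + 10
21 = 2 × 10 + 1
10 = 10 × 1 + 0

GCD(530, 239) = 1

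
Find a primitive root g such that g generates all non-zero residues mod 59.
p - 1 = 58 has prime divisors 2, 29. h is a primitive root mod 59 iff h^(58/q) ≢ 1 (mod 59) for each such q.
h = 2: 2^29 ≡ 58, 2^2 ≡ 4 (mod 59); none is 1, so 2 has order 58 and is a primitive root.
The smallest primitive root mod 59 is g = 2.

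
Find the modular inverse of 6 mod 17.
6^(-1) ≡ 3 (mod 17). Verification: 6 × 3 = 18 ≡ 1 (mod 17)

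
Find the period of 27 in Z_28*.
Powers of 27 mod 28: 27^1≡27, 27^2≡1. Order = 2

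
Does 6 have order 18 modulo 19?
p - 1 = 18 has prime divisors 2, 3. Check 6^(18/q) mod 19 for each: 6^(18/2) = 6^9 ≡ 1, 6^(18/3) = 6^6 ≡ 11 (mod 19). Since 6^9 ≡ 1 (mod 19), the order of 6 divides 9 (in fact the order is 9) ≠ 18, so it is not a primitive root.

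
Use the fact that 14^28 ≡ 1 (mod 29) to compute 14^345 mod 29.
By Fermat: 14^{28} ≡ 1 (mod 29). 345 ≡ 9 (mod 28). So 14^{345} ≡ 14^{9} ≡ 3 (mod 29)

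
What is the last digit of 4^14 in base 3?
Using Fermat: 4^{2} ≡ 1 (mod 3). 14 ≡ 0 (mod 2). So 4^{14} ≡ 4^{0} ≡ 1 (mod 3)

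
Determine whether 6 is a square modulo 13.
By Euler's criterion: 6^{6} ≡ 12 (mod 13). Since this equals -1 (≡ 12), 6 is not a QR.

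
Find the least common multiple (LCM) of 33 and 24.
264

First find GCD(33, 24) using the Euclidean algorithm:
33 = 1 × 24 + 9
24 = 2 × 9 + 6
9 = 1 × 6 + 3
6 = 2 × 3 + 0
GCD(33, 24) = 3

LCM formula: LCM(a, b) = (a × b) / GCD(a, b)
LCM(33, 24) = (33 × 24) / 3
LCM(33, 24) = 792 / 3
LCM(33, 24) = 264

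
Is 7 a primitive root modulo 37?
No

To verify, check if 7^(36/q) ≢ 1 (mod 37) for each prime divisor q of 36
Divisors of 36 = 36: [1, 2, 3, 4, 6, 9, 12, 18, 36]
  7^(36/2) = 7^18 ≡ 1 (mod 37)
  7^(36/3) = 7^12 ≡ 10 (mod 37)
Conclusion: 7 is not a primitive root modulo 37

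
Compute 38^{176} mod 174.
136

Using successive squaring:
Binary expansion of 176: 10110000
Powers of 38 mod 174 (each is the square of the previous):
  38^1 ≡ 38 (mod 174)
  38^2 ≡ 38² = 1444 ≡ 52 (mod 174)
  38^4 ≡ 52² = 2704 ≡ 94 (mod 174)
  38^8 ≡ 94² = 8836 ≡ 136 (mod 174)
  38^16 ≡ 136² = 18496 ≡ 52 (mod 174)
  38^32 ≡ 52² = 2704 ≡ 94 (mod 174)
  38^64 ≡ 94² = 8836 ≡ 136 (mod 174)
  38^128 ≡ 136² = 18496 ≡ 52 (mod 174)
176 = 128 + 32 + 16, so 38^176 = 38^128 × 38^32 × 38^16 ≡ 52 × 94 × 52 (mod 174)
Multiplying step by step:
  52 × 94 = 4888 ≡ 16 (mod 174)
  16 × 52 = 832 ≡ 136 (mod 174)
Result: 38^176 ≡ 136 (mod 174)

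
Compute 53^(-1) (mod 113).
32

Using Extended Euclidean Algorithm:
gcd(53, 113) = 1
Bezout coefficients: 53 × 32 + 113 × -15 = 1
So 53 × 32 ≡ 1 (mod 113)
The inverse is 32 mod 113 = 32
Verification: 53 × 32 = 1696 = 15 × 113 + 1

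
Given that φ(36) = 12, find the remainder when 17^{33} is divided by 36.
By Euler: 17^{12} ≡ 1 (mod 36) since gcd(17, 36) = 1. 33 = 2×12 + 9. So 17^{33} ≡ 17^{9} ≡ 17 (mod 36)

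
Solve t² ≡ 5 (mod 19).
The square roots of 5 mod 19 are 9 and 10. Verify: 9² = 81 ≡ 5 (mod 19)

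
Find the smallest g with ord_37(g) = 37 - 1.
p - 1 = 36 has prime divisors 2, 3. h is a primitive root mod 37 iff h^(36/q) ≢ 1 (mod 37) for each such q.
h = 2: 2^18 ≡ 36, 2^12 ≡ 26 (mod 37); none is 1, so 2 has order 36 and is a primitive root.
The smallest primitive root mod 37 is g = 2.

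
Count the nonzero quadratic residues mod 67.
For prime 67, there are (p-1)/2 = (67-1)/2 = 33 quadratic residues (excluding 0).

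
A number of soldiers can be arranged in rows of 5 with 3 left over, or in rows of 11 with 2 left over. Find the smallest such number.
M = 5 × 11 = 55. M₁ = 11, y₁ ≡ 1 (mod 5). M₂ = 5, y₂ ≡ 9 (mod 11). r = 3×11×1 + 2×5×9 ≡ 13 (mod 55). The smallest positive such number is 13.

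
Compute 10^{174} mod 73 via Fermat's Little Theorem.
46

By Fermat's Little Theorem, a^(p-1) ≡ 1 (mod p) for prime p and gcd(a, p) = 1
Here p = 73, so 10^72 ≡ 1 (mod 73)
We can reduce the exponent: 174 mod 72 = 30
So 10^174 ≡ 10^30 (mod 73)
Computing: 10^30 mod 73 = 46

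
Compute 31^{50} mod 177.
100

Using successive squaring:
Binary expansion of 50: 110010
Powers of 31 mod 177 (each is the square of the previous):
  31^1 ≡ 31 (mod 177)
  31^2 ≡ 31² = 961 ≡ 76 (mod 177)
  31^4 ≡ 76² = 5776 ≡ 112 (mod 177)
  31^8 ≡ 112² = 12544 ≡ 154 (mod 177)
  31^16 ≡ 154² = 23716 ≡ 175 (mod 177)
  31^32 ≡ 175² = 30625 ≡ 4 (mod 177)
50 = 32 + 16 + 2, so 31^50 = 31^32 × 31^16 × 31^2 ≡ 4 × 175 × 76 (mod 177)
Multiplying step by step:
  4 × 175 = 700 ≡ 169 (mod 177)
  169 × 76 = 12844 ≡ 100 (mod 177)
Result: 31^50 ≡ 100 (mod 177)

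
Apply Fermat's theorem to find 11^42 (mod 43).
By Fermat's Little Theorem, 11^{42} ≡ 1 (mod 43) since 43 is prime and gcd(11, 43) = 1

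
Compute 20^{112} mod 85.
35

Using successive squaring:
Binary expansion of 112: 1110000
Powers of 20 mod 85 (each is the square of the previous):
  20^1 ≡ 20 (mod 85)
  20^2 ≡ 20² = 400 ≡ 60 (mod 85)
  20^4 ≡ 60² = 3600 ≡ 30 (mod 85)
  20^8 ≡ 30² = 900 ≡ 50 (mod 85)
  20^16 ≡ 50² = 2500 ≡ 35 (mod 85)
  20^32 ≡ 35² = 1225 ≡ 35 (mod 85)
  20^64 ≡ 35² = 1225 ≡ 35 (mod 85)
112 = 64 + 32 + 16, so 20^112 = 20^64 × 20^32 × 20^16 ≡ 35 × 35 × 35 (mod 85)
Multiplying step by step:
  35 × 35 = 1225 ≡ 35 (mod 85)
  35 × 35 = 1225 ≡ 35 (mod 85)
Result: 20^112 ≡ 35 (mod 85)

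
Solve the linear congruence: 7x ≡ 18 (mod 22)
12

Since gcd(7, 22) = 1 divides 18, a solution exists.
Multiply both sides by the inverse of 7 mod 22:
  7^(-1) mod 22 = 19
  x ≡ 19 × 18 ≡ 342 ≡ 12 (mod 22)
Verification: 7 × 12 = 84 = 3 × 22 + 18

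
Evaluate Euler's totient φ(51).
32

Prime factorization: 51 = 3 × 17
Using the formula φ(n) = n × Π(1 - 1/p) for each prime factor p:
φ(51) = 51 × (1 - 1/3) × (1 - 1/17)
φ(51) = 32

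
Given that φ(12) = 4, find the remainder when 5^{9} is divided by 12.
By Euler: 5^{4} ≡ 1 (mod 12) since gcd(5, 12) = 1. 9 = 2×4 + 1. So 5^{9} ≡ 5^{1} ≡ 5 (mod 12)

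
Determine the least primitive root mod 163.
p - 1 = 162 has prime divisors 2, 3. h is a primitive root mod 163 iff h^(162/q) ≢ 1 (mod 163) for each such q.
h = 2: 2^81 ≡ 162, 2^54 ≡ 104 (mod 163); none is 1, so 2 has order 162 and is a primitive root.
The smallest primitive root mod 163 is g = 2.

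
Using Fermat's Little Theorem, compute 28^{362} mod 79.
4

By Fermat's Little Theorem, a^(p-1) ≡ 1 (mod p) for prime p and gcd(a, p) = 1
Here p = 79, so 28^78 ≡ 1 (mod 79)
We can reduce the exponent: 362 mod 78 = 50
So 28^362 ≡ 28^50 (mod 79)
Computing: 28^50 mod 79 = 4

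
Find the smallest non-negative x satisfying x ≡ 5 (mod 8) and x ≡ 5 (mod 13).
M = 8 × 13 = 104. M₁ = 13, y₁ ≡ 5 (mod 8). M₂ = 8, y₂ ≡ 5 (mod 13). x = 5×13×5 + 5×8×5 ≡ 5 (mod 104)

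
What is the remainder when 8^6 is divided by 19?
6 = 4 + 2 (binary 110). Repeated squaring mod 19: 8^1 ≡ 8; 8^2 ≡ 8² = 64 ≡ 7; 8^4 ≡ 7² = 49 ≡ 11. Multiply: 8^6 = 8^4 × 8^2 ≡ 11 × 7 (mod 19): 11 × 7 = 77 ≡ 1. So 8^6 ≡ 1 (mod 19).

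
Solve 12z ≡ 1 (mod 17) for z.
12^(-1) ≡ 10 (mod 17). Verification: 12 × 10 = 120 ≡ 1 (mod 17)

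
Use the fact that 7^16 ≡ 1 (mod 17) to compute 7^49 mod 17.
By Fermat: 7^{16} ≡ 1 (mod 17). 49 = 3×16 + 1. So 7^{49} ≡ 7^{1} ≡ 7 (mod 17)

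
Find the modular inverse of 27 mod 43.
27^(-1) ≡ 8 (mod 43). Verification: 27 × 8 = 216 ≡ 1 (mod 43)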